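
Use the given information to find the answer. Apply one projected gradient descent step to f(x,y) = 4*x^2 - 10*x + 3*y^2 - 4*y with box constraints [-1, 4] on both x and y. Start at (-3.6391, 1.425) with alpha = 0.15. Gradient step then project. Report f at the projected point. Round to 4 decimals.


Step 1: Compute gradient at (-3.6391, 1.425).
grad_x = 2*4*-3.6391 - 10 = -39.1128
grad_y = 2*3*1.425 - 4 = 4.55
Step 2: Gradient step.
x_raw = -3.6391 - 0.15*-39.1128 = 2.2278
y_raw = 1.425 - 0.15*4.55 = 0.7425
Step 3: Project onto [-1, 4].
x_proj = clip(2.2278) = 2.2278
y_proj = clip(0.7425) = 0.7425
Step 4: Evaluate f.
f(2.2278, 0.7425) = -3.7416


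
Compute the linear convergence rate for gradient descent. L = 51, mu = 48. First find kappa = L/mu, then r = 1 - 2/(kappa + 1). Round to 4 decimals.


Step 1: Compute the condition number.
kappa = L/mu = 51/48 = 1.0625
Step 2: Compute the convergence rate.
r = 1 - 2/(kappa + 1) = 1 - 2*mu/(L + mu) = (L - mu)/(L + mu) = 3/99 = 0.0303


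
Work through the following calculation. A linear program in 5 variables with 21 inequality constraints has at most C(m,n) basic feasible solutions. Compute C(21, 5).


Each vertex corresponds to some choice of n active constraints out of m, so the number of vertices is at most C(m, n) = m! / (n!(m-n)!).
m = 21, n = 5
Numerator: 21 * 20 * 19 * 18 * 17
Denominator: 5! = 120
C(21, 5) = 20349


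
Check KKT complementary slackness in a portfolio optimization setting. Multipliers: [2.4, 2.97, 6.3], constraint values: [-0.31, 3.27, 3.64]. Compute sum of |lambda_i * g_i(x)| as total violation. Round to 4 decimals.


KKT complementary slackness check:
lambda_1 * g_1 = 2.4 * -0.31 = -0.744
lambda_2 * g_2 = 2.97 * 3.27 = 9.7119
lambda_3 * g_3 = 6.3 * 3.64 = 22.932
Total violation = 0.744 + 9.7119 + 22.932 = 33.3879


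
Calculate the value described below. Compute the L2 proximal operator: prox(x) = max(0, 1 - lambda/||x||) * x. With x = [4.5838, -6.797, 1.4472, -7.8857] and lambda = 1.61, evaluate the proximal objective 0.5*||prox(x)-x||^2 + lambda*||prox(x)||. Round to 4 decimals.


Step 1: Compute ||x||.
||x|| = 11.4669
Step 2: Compute scaling factor.
scale = max(0, 1 - 1.61/11.4669) = 0.8596
Step 3: prox(x) = [3.9402, -5.8427, 1.244, -6.7785]
||prox(x)|| = 9.8569
Step 4: Proximal objective.
0.5*||prox-x||^2 = 1.2961
lambda*||prox|| = 15.8696
Total = 17.1656


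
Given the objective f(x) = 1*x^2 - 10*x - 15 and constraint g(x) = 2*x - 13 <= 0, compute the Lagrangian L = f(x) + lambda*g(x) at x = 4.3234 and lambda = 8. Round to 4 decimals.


Step 1: Evaluate f(x).
f(4.3234) = 1*4.3234^2 - 10*4.3234 - 15 = -39.5422
Step 2: Evaluate g(x).
g(4.3234) = 2*4.3234 - 13 = -4.3532
Step 3: Compute Lagrangian.
L = -39.5422 + 8*-4.3532 = -74.3678


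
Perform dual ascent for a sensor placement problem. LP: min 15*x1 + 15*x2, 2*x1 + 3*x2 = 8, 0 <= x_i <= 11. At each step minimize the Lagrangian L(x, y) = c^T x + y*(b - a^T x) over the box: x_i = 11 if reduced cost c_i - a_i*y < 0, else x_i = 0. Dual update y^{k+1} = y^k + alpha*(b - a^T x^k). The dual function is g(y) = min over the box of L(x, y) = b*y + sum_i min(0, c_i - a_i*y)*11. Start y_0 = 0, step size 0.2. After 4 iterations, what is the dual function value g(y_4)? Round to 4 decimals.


Dual ascent for LP: min 15*x1 + 15*x2, 2*x1 + 3*x2 = 8, 0 <= x_i <= 11
Step 1: y^k = 0.0, reduced costs: (15.0, 15.0)
  x^k = (0.0, 0.0), subgradient = b - a^T x = 8.0
  y^{k+1} = 0.0 + 0.2*8.0 = 1.6
Step 2: y^k = 1.6, reduced costs: (11.8, 10.2)
  x^k = (0.0, 0.0), subgradient = b - a^T x = 8.0
  y^{k+1} = 1.6 + 0.2*8.0 = 3.2
Step 3: y^k = 3.2, reduced costs: (8.6, 5.4)
  x^k = (0.0, 0.0), subgradient = b - a^T x = 8.0
  y^{k+1} = 3.2 + 0.2*8.0 = 4.8
Step 4: y^k = 4.8, reduced costs: (5.4, 0.6)
  x^k = (0.0, 0.0), subgradient = b - a^T x = 8.0
  y^{k+1} = 4.8 + 0.2*8.0 = 6.4
Dual objective at y_4 = 6.4: reduced costs (2.2, -4.2), box minimizer x = (0.0, 11.0)
g(y_4) = b*y + (c1 - a1*y)*x1 + (c2 - a2*y)*x2 = 8*6.4 + 2.2*0.0 + (-4.2)*11.0 = 51.2 + 0.0 - 46.2 = 5.0


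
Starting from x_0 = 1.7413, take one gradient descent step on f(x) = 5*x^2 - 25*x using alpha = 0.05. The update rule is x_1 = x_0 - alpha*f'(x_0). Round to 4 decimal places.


We compute the gradient at x_0 and apply the update.
f'(x) = 10*x - 25
f'(1.7413) = 10*1.7413 - 25 = -7.587
x_1 = 1.7413 - 0.05*-7.587 = 2.1207


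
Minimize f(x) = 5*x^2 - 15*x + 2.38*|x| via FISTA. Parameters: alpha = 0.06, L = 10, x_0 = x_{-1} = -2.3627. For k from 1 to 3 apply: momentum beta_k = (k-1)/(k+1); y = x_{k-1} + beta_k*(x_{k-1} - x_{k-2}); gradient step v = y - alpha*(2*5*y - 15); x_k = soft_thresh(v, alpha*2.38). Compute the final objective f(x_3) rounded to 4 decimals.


FISTA on f(x) = 5*x^2 - 15*x + 2.38*|x|
L = 10, alpha = 0.06
Iteration 1: beta = 0.0, y = -2.3627 + 0.0*(-2.3627 + 2.3627) = -2.3627
  grad(y) = -38.627, v = y - alpha*grad = -0.0451
  prox(v) = soft_thresh(-0.0451, 0.1428) = 0.0
Iteration 2: beta = 0.3333, y = 0.0 + 0.3333*(0.0 + 2.3627) = 0.7876
  grad(y) = -7.1243, v = y - alpha*grad = 1.215
  prox(v) = soft_thresh(1.215, 0.1428) = 1.0722
Iteration 3: beta = 0.5, y = 1.0722 + 0.5*(1.0722 - 0.0) = 1.6083
  grad(y) = 1.0834, v = y - alpha*grad = 1.5433
  prox(v) = soft_thresh(1.5433, 0.1428) = 1.4005
f(x_3) = 5*1.4005^2 - 15*1.4005 + 2.38*|1.4005| = -7.8673


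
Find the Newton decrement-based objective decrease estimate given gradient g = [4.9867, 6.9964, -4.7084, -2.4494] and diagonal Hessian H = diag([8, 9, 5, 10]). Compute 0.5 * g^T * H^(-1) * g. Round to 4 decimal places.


Step 1: H is diagonal, so H^(-1) * g = [0.6233, 0.7774, -0.9417, -0.2449].
Step 2: g^T H^(-1) g = sum_i g_i^2 / H_ii
  = (4.9867)^2/8 + (6.9964)^2/9 + (-4.7084)^2/5 + (-2.4494)^2/10
  = 3.1084 + 5.4388 + 4.4338 + 0.6 = 13.581
Step 3: Objective decrease = 0.5 * g^T H^(-1) g = 6.7905


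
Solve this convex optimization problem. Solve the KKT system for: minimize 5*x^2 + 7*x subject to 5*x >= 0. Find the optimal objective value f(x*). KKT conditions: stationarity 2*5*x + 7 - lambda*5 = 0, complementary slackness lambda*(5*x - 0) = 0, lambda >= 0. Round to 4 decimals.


Step 1: Try lambda = 0 (constraint inactive).
x_unc = -7/(2*5) = -0.7
Check: 5*-0.7 = -3.5 < 0 -- violated!
Step 2: Constraint must be active: 5*x = 0
x* = 0/5 = 0.0
lambda = (2*5*0.0 + 7)/5 = 1.4
Step 3: Compute optimal value.
f(x*) = 5*0.0^2 + 7*0.0 = 0.0


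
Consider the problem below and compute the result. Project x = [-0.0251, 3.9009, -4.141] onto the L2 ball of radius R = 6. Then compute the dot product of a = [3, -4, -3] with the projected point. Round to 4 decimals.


Step 1: Compute ||x|| (intermediates to 6 decimals).
||x|| = sqrt((-0.0251)^2 + 3.9009^2 + (-4.141)^2) = 5.689071
Step 2: Project.
Since ||x|| <= R, proj = x (no scaling needed).
proj(x) = [-0.0251, 3.9009, -4.141]
Step 3: Dot product.
a^T * proj(x) = 3*(-0.0251) - 4*3.9009 - 3*(-4.141) = -3.2559


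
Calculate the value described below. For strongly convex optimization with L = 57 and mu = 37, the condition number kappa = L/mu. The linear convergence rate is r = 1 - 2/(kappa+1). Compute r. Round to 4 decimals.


Step 1: Compute the condition number.
kappa = L/mu = 57/37 = 1.5405
Step 2: Compute the convergence rate.
r = 1 - 2/(kappa + 1) = 1 - 2*mu/(L + mu) = (L - mu)/(L + mu) = 20/94 = 0.2128


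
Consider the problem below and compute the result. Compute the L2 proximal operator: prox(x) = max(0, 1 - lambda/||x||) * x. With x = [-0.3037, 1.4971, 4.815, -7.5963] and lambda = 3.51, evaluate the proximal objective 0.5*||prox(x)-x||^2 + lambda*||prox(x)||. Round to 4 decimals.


Step 1: Compute ||x||.
||x|| = 9.1226
Step 2: Compute scaling factor.
scale = max(0, 1 - 3.51/9.1226) = 0.6152
Step 3: prox(x) = [-0.1868, 0.9211, 2.9624, -4.6736]
||prox(x)|| = 5.6126
Step 4: Proximal objective.
0.5*||prox-x||^2 = 6.1601
lambda*||prox|| = 19.7002
Total = 25.8602


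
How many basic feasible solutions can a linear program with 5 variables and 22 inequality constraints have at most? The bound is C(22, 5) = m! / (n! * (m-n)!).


Each vertex corresponds to some choice of n active constraints out of m, so the number of vertices is at most C(m, n) = m! / (n!(m-n)!).
m = 22, n = 5
Numerator: 22 * 21 * 20 * 19 * 18
Denominator: 5! = 120
C(22, 5) = 26334


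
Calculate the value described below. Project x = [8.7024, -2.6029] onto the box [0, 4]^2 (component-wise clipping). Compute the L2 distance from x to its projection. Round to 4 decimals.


Project each component onto [0, 4].
clip(8.7024) = 4.0, clip(-2.6029) = 0.0
Projection = [4.0, 0.0]
Squared diffs: [22.1126, 6.7751]
Distance = sqrt(28.8877) = 5.3747


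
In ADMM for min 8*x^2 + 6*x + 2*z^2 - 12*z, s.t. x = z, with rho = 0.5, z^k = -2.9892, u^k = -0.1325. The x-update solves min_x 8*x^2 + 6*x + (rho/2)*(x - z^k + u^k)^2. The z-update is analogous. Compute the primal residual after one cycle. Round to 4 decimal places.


ADMM iteration with rho = 0.5, z^k = -2.9892, u^k = -0.1325
Step 1: x-update.
Minimize 8*x^2 + 6*x + (0.5/2)*(x + 2.9892 - 0.1325)^2
FOC: (2*8 + 0.5)*x = -6 + 0.5*(-2.9892 + 0.1325)
x^{k+1} = -0.4502
Step 2: z-update.
Minimize 2*z^2 - 12*z + (0.5/2)*(-0.4502 - z - 0.1325)^2
FOC: (2*2 + 0.5)*z = 12 + 0.5*(-0.4502 - 0.1325)
z^{k+1} = 2.6019
Step 3: u-update.
u^{k+1} = -0.1325 - 0.4502 - 2.6019 = -3.1846
Step 4: Primal residual = |-0.4502 - 2.6019| = 3.0521


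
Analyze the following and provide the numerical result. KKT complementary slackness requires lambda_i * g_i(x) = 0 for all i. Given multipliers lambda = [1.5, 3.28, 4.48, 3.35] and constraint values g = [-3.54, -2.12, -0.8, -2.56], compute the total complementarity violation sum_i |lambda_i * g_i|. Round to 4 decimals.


KKT complementary slackness check:
lambda_1 * g_1 = 1.5 * -3.54 = -5.31
lambda_2 * g_2 = 3.28 * -2.12 = -6.9536
lambda_3 * g_3 = 4.48 * -0.8 = -3.584
lambda_4 * g_4 = 3.35 * -2.56 = -8.576
Total violation = 5.31 + 6.9536 + 3.584 + 8.576 = 24.4236


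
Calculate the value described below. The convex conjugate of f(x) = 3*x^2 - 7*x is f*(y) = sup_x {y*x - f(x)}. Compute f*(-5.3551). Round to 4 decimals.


f*(y) = sup_x {y*x - a*x^2 - b*x} = sup_x {(y-b)*x - a*x^2}
FOC: (y - b) - 2a*x = 0 => x* = (y - b)/(2a)
x* = (-5.3551 + 7)/(2*3) = 0.2742
f*(-5.3551) = (y-b)^2/(4a) = (-5.3551 + 7)^2/(4*3)
= 2.7057/12 = 0.2255


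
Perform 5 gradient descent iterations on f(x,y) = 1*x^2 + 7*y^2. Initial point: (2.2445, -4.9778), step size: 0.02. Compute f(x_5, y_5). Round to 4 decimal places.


Gradient descent on f(x,y) = 1*x^2 + 7*y^2.
Starting point: (2.2445, -4.9778), alpha = 0.02
Step 1: grad_x = 2*1*2.2445 = 4.489, grad_y = 2*7*-4.9778 = -69.6892
  x_1 = 2.2445 - 0.02*4.489 = 2.1547
  y_1 = -4.9778 - 0.02*-69.6892 = -3.584
Step 2: grad_x = 2*1*2.1547 = 4.3094, grad_y = 2*7*-3.584 = -50.1762
  x_2 = 2.1547 - 0.02*4.3094 = 2.0685
  y_2 = -3.584 - 0.02*-50.1762 = -2.5805
Step 3: grad_x = 2*1*2.0685 = 4.1371, grad_y = 2*7*-2.5805 = -36.1269
  x_3 = 2.0685 - 0.02*4.1371 = 1.9858
  y_3 = -2.5805 - 0.02*-36.1269 = -1.858
Step 4: grad_x = 2*1*1.9858 = 3.9716, grad_y = 2*7*-1.858 = -26.0114
  x_4 = 1.9858 - 0.02*3.9716 = 1.9064
  y_4 = -1.858 - 0.02*-26.0114 = -1.3377
Step 5: grad_x = 2*1*1.9064 = 3.8127, grad_y = 2*7*-1.3377 = -18.7282
  x_5 = 1.9064 - 0.02*3.8127 = 1.8301
  y_5 = -1.3377 - 0.02*-18.7282 = -0.9632
f(1.8301, -0.9632) = 1*1.8301^2 + 7*(-0.9632)^2 = 9.8431


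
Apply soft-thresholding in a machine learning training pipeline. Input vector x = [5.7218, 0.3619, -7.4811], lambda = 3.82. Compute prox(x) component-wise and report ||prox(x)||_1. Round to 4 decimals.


Soft-thresholding with lambda = 3.82:
prox(5.7218) = sign(5.7218)*max(|5.7218| - 3.82, 0) = 1.9018
prox(0.3619) = sign(0.3619)*max(|0.3619| - 3.82, 0) = 0.0
prox(-7.4811) = sign(-7.4811)*max(|-7.4811| - 3.82, 0) = -3.6611
prox(x) = [1.9018, 0.0, -3.6611]
||prox(x)||_1 = 1.9018 + 0.0 + 3.6611 = 5.5629


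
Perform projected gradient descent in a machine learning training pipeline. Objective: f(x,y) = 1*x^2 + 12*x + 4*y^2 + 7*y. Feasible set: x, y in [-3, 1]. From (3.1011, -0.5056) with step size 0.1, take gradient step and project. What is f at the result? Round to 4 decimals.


Step 1: Compute gradient at (3.1011, -0.5056).
grad_x = 2*1*3.1011 + 12 = 18.2022
grad_y = 2*4*-0.5056 + 7 = 2.9552
Step 2: Gradient step.
x_raw = 3.1011 - 0.1*18.2022 = 1.2809
y_raw = -0.5056 - 0.1*2.9552 = -0.8011
Step 3: Project onto [-3, 1].
x_proj = clip(1.2809) = 1.0
y_proj = clip(-0.8011) = -0.8011
Step 4: Evaluate f.
f(1.0, -0.8011) = 9.9593


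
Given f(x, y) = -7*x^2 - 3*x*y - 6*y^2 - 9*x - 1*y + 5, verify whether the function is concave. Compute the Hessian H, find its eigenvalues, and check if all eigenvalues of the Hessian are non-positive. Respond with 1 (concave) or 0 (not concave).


The Hessian of f(x,y) = -7*x^2 - 3*x*y - 6*y^2 - 9*x - 1*y + 5 is:
H = [[-14, -3], [-3, -12]]
Trace = -14 - 12 = -26
Determinant = -14*-12 - (-3)^2 = 159
Discriminant = (-26)^2 - 4*159 = 40.0
Eigenvalues: lambda_1 = -16.1623, lambda_2 = -9.8377
The function is concave.

1


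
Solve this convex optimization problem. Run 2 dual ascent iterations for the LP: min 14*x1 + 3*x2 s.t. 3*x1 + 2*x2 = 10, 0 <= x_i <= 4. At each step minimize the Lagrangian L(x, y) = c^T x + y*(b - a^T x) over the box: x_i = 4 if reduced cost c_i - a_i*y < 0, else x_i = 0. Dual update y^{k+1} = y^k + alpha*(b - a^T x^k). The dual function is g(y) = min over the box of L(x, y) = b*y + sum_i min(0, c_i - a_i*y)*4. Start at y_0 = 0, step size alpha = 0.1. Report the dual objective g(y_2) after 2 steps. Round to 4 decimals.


Dual ascent for LP: min 14*x1 + 3*x2, 3*x1 + 2*x2 = 10, 0 <= x_i <= 4
Step 1: y^k = 0.0, reduced costs: (14.0, 3.0)
  x^k = (0.0, 0.0), subgradient = b - a^T x = 10.0
  y^{k+1} = 0.0 + 0.1*10.0 = 1.0
Step 2: y^k = 1.0, reduced costs: (11.0, 1.0)
  x^k = (0.0, 0.0), subgradient = b - a^T x = 10.0
  y^{k+1} = 1.0 + 0.1*10.0 = 2.0
Dual objective at y_2 = 2.0: reduced costs (8.0, -1.0), box minimizer x = (0.0, 4.0)
g(y_2) = b*y + (c1 - a1*y)*x1 + (c2 - a2*y)*x2 = 10*2.0 + 8.0*0.0 + (-1.0)*4.0 = 20.0 + 0.0 - 4.0 = 16.0


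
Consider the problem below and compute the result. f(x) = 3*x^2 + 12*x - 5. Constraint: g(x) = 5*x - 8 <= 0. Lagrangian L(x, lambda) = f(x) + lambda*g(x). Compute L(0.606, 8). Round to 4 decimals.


Step 1: Evaluate f(x).
f(0.606) = 3*0.606^2 + 12*0.606 - 5 = 3.3737
Step 2: Evaluate g(x).
g(0.606) = 5*0.606 - 8 = -4.97
Step 3: Compute Lagrangian.
L = 3.3737 + 8*-4.97 = -36.3863


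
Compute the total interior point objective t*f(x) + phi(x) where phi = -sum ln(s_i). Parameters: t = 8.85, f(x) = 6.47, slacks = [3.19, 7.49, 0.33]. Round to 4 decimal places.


Step 1: Compute log-barrier.
ln values: [1.16, 2.0136, -1.1087]
phi = -(1.16 + 2.0136 - 1.1087) = -2.0649
Step 2: Compute augmented objective.
t*f(x) = 8.85*6.47 = 57.2595
Total = 57.2595 - 2.0649 = 55.1946


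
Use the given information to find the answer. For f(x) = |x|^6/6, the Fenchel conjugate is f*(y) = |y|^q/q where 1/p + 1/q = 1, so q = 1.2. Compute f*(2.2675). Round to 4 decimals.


The conjugate exponent q satisfies 1/p + 1/q = 1.
p = 6, so q = 6/(6 - 1) = 1.2
|y|^q = 2.2675^1.2 = 2.6709
f*(2.2675) = 2.6709 / 1.2 = 2.2257


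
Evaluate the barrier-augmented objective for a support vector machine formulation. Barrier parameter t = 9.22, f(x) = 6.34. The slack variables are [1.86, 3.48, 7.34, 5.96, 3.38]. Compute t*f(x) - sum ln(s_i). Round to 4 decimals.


Step 1: Compute log-barrier.
ln values: [0.6206, 1.247, 1.9933, 1.7851, 1.2179]
phi = -(0.6206 + 1.247 + 1.9933 + 1.7851 + 1.2179) = -6.8639
Step 2: Compute augmented objective.
t*f(x) = 9.22*6.34 = 58.4548
Total = 58.4548 - 6.8639 = 51.5909


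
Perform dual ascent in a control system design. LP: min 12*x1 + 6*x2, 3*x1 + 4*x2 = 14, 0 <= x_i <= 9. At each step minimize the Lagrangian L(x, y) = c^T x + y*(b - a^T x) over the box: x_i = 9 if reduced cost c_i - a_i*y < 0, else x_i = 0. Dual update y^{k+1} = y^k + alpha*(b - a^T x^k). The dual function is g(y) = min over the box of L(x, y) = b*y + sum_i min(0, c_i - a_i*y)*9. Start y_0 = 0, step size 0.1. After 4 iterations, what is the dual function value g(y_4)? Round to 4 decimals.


Dual ascent for LP: min 12*x1 + 6*x2, 3*x1 + 4*x2 = 14, 0 <= x_i <= 9
Step 1: y^k = 0.0, reduced costs: (12.0, 6.0)
  x^k = (0.0, 0.0), subgradient = b - a^T x = 14.0
  y^{k+1} = 0.0 + 0.1*14.0 = 1.4
Step 2: y^k = 1.4, reduced costs: (7.8, 0.4)
  x^k = (0.0, 0.0), subgradient = b - a^T x = 14.0
  y^{k+1} = 1.4 + 0.1*14.0 = 2.8
Step 3: y^k = 2.8, reduced costs: (3.6, -5.2)
  x^k = (0.0, 9.0), subgradient = b - a^T x = -22.0
  y^{k+1} = 2.8 + 0.1*-22.0 = 0.6
Step 4: y^k = 0.6, reduced costs: (10.2, 3.6)
  x^k = (0.0, 0.0), subgradient = b - a^T x = 14.0
  y^{k+1} = 0.6 + 0.1*14.0 = 2.0
Dual objective at y_4 = 2.0: reduced costs (6.0, -2.0), box minimizer x = (0.0, 9.0)
g(y_4) = b*y + (c1 - a1*y)*x1 + (c2 - a2*y)*x2 = 14*2.0 + 6.0*0.0 + (-2.0)*9.0 = 28.0 + 0.0 - 18.0 = 10.0


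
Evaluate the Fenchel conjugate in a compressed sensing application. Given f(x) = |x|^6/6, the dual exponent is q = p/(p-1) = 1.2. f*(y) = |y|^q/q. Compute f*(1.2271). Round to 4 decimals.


The conjugate exponent q satisfies 1/p + 1/q = 1.
p = 6, so q = 6/(6 - 1) = 1.2
|y|^q = 1.2271^1.2 = 1.2784
f*(1.2271) = 1.2784 / 1.2 = 1.0653


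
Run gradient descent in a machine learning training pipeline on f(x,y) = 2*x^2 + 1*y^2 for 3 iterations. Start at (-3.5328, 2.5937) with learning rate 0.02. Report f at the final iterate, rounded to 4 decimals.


Gradient descent on f(x,y) = 2*x^2 + 1*y^2.
Starting point: (-3.5328, 2.5937), alpha = 0.02
Step 1: grad_x = 2*2*-3.5328 = -14.1312, grad_y = 2*1*2.5937 = 5.1874
  x_1 = -3.5328 - 0.02*-14.1312 = -3.2502
  y_1 = 2.5937 - 0.02*5.1874 = 2.49
Step 2: grad_x = 2*2*-3.2502 = -13.0007, grad_y = 2*1*2.49 = 4.9799
  x_2 = -3.2502 - 0.02*-13.0007 = -2.9902
  y_2 = 2.49 - 0.02*4.9799 = 2.3904
Step 3: grad_x = 2*2*-2.9902 = -11.9606, grad_y = 2*1*2.3904 = 4.7807
  x_3 = -2.9902 - 0.02*-11.9606 = -2.7509
  y_3 = 2.3904 - 0.02*4.7807 = 2.2947
f(-2.7509, 2.2947) = 2*(-2.7509)^2 + 1*2.2947^2 = 20.4013


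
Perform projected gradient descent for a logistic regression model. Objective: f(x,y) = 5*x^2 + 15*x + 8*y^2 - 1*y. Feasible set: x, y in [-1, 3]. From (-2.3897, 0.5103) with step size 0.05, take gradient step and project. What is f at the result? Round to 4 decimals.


Step 1: Compute gradient at (-2.3897, 0.5103).
grad_x = 2*5*-2.3897 + 15 = -8.897
grad_y = 2*8*0.5103 - 1 = 7.1648
Step 2: Gradient step.
x_raw = -2.3897 - 0.05*-8.897 = -1.9449
y_raw = 0.5103 - 0.05*7.1648 = 0.1521
Step 3: Project onto [-1, 3].
x_proj = clip(-1.9449) = -1.0
y_proj = clip(0.1521) = 0.1521
Step 4: Evaluate f.
f(-1.0, 0.1521) = -9.9671


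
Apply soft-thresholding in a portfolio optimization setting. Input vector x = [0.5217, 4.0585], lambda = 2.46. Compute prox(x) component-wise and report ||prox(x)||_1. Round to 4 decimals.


Soft-thresholding with lambda = 2.46:
prox(0.5217) = sign(0.5217)*max(|0.5217| - 2.46, 0) = 0.0
prox(4.0585) = sign(4.0585)*max(|4.0585| - 2.46, 0) = 1.5985
prox(x) = [0.0, 1.5985]
||prox(x)||_1 = 0.0 + 1.5985 = 1.5985


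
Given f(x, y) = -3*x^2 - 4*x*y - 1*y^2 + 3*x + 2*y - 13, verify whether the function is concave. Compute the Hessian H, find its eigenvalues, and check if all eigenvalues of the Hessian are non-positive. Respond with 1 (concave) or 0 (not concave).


The Hessian of f(x,y) = -3*x^2 - 4*x*y - 1*y^2 + 3*x + 2*y - 13 is:
H = [[-6, -4], [-4, -2]]
Trace = -6 - 2 = -8
Determinant = -6*-2 - (-4)^2 = -4
Discriminant = (-8)^2 - 4*-4 = 80.0
Eigenvalues: lambda_1 = -8.4721, lambda_2 = 0.4721
The function is not concave.

0


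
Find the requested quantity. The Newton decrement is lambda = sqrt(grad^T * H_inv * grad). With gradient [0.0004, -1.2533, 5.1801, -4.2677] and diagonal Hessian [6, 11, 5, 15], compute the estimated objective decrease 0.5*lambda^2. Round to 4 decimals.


Step 1: H is diagonal, so H^(-1) * g = [0.0001, -0.1139, 1.036, -0.2845].
Step 2: g^T H^(-1) g = sum_i g_i^2 / H_ii
  = (0.0004)^2/6 + (-1.2533)^2/11 + (5.1801)^2/5 + (-4.2677)^2/15
  = 0.0 + 0.1428 + 5.3667 + 1.2142 = 6.7237
Step 3: Objective decrease = 0.5 * g^T H^(-1) g = 3.3619


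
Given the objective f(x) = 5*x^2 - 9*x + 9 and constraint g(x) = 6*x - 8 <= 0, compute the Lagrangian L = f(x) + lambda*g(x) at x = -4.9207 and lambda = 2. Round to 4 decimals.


Step 1: Evaluate f(x).
f(-4.9207) = 5*(-4.9207)^2 - 9*(-4.9207) + 9 = 174.3527
Step 2: Evaluate g(x).
g(-4.9207) = 6*-4.9207 - 8 = -37.5242
Step 3: Compute Lagrangian.
L = 174.3527 + 2*-37.5242 = 99.3043


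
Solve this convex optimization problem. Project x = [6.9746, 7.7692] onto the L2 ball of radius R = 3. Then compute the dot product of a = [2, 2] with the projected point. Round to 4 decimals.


Step 1: Compute ||x|| (intermediates to 6 decimals).
||x|| = sqrt(6.9746^2 + 7.7692^2) = 10.440571
Step 2: Project.
Since ||x|| > R, scale = R/||x|| = 3/10.440571 = 0.287341, proj(x) = scale * x
proj(x) = [2.004089, 2.23241]
Step 3: Dot product.
a^T * proj(x) = 2*2.004089 + 2*2.23241 = 8.473


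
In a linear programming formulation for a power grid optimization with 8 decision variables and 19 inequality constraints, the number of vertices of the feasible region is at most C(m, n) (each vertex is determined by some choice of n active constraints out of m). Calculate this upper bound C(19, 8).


Each vertex corresponds to some choice of n active constraints out of m, so the number of vertices is at most C(m, n) = m! / (n!(m-n)!).
m = 19, n = 8
Numerator: 19 * 18 * 17 * 16 * 15 * 14 * 13 * 12
Denominator: 8! = 40320
C(19, 8) = 75582


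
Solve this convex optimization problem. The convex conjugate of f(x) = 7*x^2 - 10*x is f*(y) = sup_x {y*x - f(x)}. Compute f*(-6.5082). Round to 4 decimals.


f*(y) = sup_x {y*x - a*x^2 - b*x} = sup_x {(y-b)*x - a*x^2}
FOC: (y - b) - 2a*x = 0 => x* = (y - b)/(2a)
x* = (-6.5082 + 10)/(2*7) = 0.2494
f*(-6.5082) = (y-b)^2/(4a) = (-6.5082 + 10)^2/(4*7)
= 12.1927/28 = 0.4355


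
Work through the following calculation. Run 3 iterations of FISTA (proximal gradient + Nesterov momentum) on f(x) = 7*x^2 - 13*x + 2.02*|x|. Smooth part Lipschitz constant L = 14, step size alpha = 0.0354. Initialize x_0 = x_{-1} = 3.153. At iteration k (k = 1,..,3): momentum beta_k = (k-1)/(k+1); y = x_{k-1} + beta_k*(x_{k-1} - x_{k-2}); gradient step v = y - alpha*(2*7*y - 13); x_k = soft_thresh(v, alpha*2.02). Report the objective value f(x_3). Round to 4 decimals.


FISTA on f(x) = 7*x^2 - 13*x + 2.02*|x|
L = 14, alpha = 0.0354
Iteration 1: beta = 0.0, y = 3.153 + 0.0*(3.153 - 3.153) = 3.153
  grad(y) = 31.142, v = y - alpha*grad = 2.0506
  prox(v) = soft_thresh(2.0506, 0.0715) = 1.9791
Iteration 2: beta = 0.3333, y = 1.9791 + 0.3333*(1.9791 - 3.153) = 1.5878
  grad(y) = 9.2286, v = y - alpha*grad = 1.2611
  prox(v) = soft_thresh(1.2611, 0.0715) = 1.1896
Iteration 3: beta = 0.5, y = 1.1896 + 0.5*(1.1896 - 1.9791) = 0.7948
  grad(y) = -1.8728, v = y - alpha*grad = 0.8611
  prox(v) = soft_thresh(0.8611, 0.0715) = 0.7896
f(x_3) = 7*0.7896^2 - 13*0.7896 + 2.02*|0.7896| = -4.3055


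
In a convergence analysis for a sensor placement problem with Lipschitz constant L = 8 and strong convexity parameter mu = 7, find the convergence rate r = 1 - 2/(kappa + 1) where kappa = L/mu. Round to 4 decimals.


Step 1: Compute the condition number.
kappa = L/mu = 8/7 = 1.1429
Step 2: Compute the convergence rate.
r = 1 - 2/(kappa + 1) = 1 - 2*mu/(L + mu) = (L - mu)/(L + mu) = 1/15 = 0.0667


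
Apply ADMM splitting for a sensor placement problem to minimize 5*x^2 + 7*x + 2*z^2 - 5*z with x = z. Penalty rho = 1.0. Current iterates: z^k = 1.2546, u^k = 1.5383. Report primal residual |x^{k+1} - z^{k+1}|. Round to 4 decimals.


ADMM iteration with rho = 1.0, z^k = 1.2546, u^k = 1.5383
Step 1: x-update.
Minimize 5*x^2 + 7*x + (1.0/2)*(x - 1.2546 + 1.5383)^2
FOC: (2*5 + 1.0)*x = -7 + 1.0*(1.2546 - 1.5383)
x^{k+1} = -0.6622
Step 2: z-update.
Minimize 2*z^2 - 5*z + (1.0/2)*(-0.6622 - z + 1.5383)^2
FOC: (2*2 + 1.0)*z = 5 + 1.0*(-0.6622 + 1.5383)
z^{k+1} = 1.1752
Step 3: u-update.
u^{k+1} = 1.5383 - 0.6622 - 1.1752 = -0.2991
Step 4: Primal residual = |-0.6622 - 1.1752| = 1.8374


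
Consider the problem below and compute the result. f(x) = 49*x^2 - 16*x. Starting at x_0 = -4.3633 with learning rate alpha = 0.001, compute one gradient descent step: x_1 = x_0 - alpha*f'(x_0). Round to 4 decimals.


We compute the gradient at x_0 and apply the update.
f'(x) = 98*x - 16
f'(-4.3633) = 98*-4.3633 - 16 = -443.6034
x_1 = -4.3633 - 0.001*-443.6034 = -3.9197


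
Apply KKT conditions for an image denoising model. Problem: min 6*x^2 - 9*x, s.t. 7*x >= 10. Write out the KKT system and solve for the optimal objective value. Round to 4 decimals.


Step 1: Try lambda = 0 (constraint inactive).
x_unc = 9/(2*6) = 0.75
Check: 7*0.75 = 5.25 < 10 -- violated!
Step 2: Constraint must be active: 7*x = 10
x* = 10/7 = 1.4286 (rounded; the exact value 10/7 is used below)
lambda = (2*6*(10/7) - 9)/7 = 1.1633
Step 3: Compute optimal value.
f(x*) = 6*(10/7)^2 - 9*(10/7) = -0.6122


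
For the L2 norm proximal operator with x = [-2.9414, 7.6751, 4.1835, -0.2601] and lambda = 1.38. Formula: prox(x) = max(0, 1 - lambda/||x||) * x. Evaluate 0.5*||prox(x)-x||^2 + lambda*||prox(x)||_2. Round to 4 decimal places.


Step 1: Compute ||x||.
||x|| = 9.2265
Step 2: Compute scaling factor.
scale = max(0, 1 - 1.38/9.2265) = 0.8504
Step 3: prox(x) = [-2.5015, 6.5271, 3.5578, -0.2212]
||prox(x)|| = 7.8465
Step 4: Proximal objective.
0.5*||prox-x||^2 = 0.9522
lambda*||prox|| = 10.8282
Total = 11.7804


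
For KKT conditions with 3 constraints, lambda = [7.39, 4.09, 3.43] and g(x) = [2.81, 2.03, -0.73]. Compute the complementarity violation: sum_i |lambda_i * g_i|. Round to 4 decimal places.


KKT complementary slackness check:
lambda_1 * g_1 = 7.39 * 2.81 = 20.7659
lambda_2 * g_2 = 4.09 * 2.03 = 8.3027
lambda_3 * g_3 = 3.43 * -0.73 = -2.5039
Total violation = 20.7659 + 8.3027 + 2.5039 = 31.5725


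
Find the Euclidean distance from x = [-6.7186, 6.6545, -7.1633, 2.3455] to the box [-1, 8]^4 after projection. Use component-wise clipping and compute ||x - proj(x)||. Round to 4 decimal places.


Project each component onto [-1, 8].
clip(-6.7186) = -1.0, clip(6.6545) = 6.6545, clip(-7.1633) = -1.0, clip(2.3455) = 2.3455
Projection = [-1.0, 6.6545, -1.0, 2.3455]
Squared diffs: [32.7024, 0.0, 37.9863, 0.0]
Distance = sqrt(70.6887) = 8.4077


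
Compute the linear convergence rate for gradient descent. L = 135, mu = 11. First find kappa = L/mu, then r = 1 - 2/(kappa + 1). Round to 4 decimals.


Step 1: Compute the condition number.
kappa = L/mu = 135/11 = 12.2727
Step 2: Compute the convergence rate.
r = 1 - 2/(kappa + 1) = 1 - 2*mu/(L + mu) = (L - mu)/(L + mu) = 124/146 = 0.8493


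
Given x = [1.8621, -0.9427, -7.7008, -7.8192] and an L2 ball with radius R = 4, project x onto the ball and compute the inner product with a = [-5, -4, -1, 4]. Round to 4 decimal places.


Step 1: Compute ||x|| (intermediates to 6 decimals).
||x|| = sqrt(1.8621^2 + (-0.9427)^2 + (-7.7008)^2 + (-7.8192)^2) = 11.171316
Step 2: Project.
Since ||x|| > R, scale = R/||x|| = 4/11.171316 = 0.35806, proj(x) = scale * x
proj(x) = [0.666744, -0.337543, -2.757348, -2.799743]
Step 3: Dot product.
a^T * proj(x) = -5*0.666744 - 4*(-0.337543) - 1*(-2.757348) + 4*(-2.799743) = -10.4252


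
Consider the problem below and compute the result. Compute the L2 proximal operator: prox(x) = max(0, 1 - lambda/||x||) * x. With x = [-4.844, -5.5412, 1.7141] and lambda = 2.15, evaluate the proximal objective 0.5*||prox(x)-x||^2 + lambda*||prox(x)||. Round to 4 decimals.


Step 1: Compute ||x||.
||x|| = 7.5569
Step 2: Compute scaling factor.
scale = max(0, 1 - 2.15/7.5569) = 0.7155
Step 3: prox(x) = [-3.4658, -3.9647, 1.2264]
||prox(x)|| = 5.4069
Step 4: Proximal objective.
0.5*||prox-x||^2 = 2.3113
lambda*||prox|| = 11.6248
Total = 13.9362


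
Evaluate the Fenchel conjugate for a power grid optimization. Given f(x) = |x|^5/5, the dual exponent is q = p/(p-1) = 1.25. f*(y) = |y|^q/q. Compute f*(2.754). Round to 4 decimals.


The conjugate exponent q satisfies 1/p + 1/q = 1.
p = 5, so q = 5/(5 - 1) = 1.25
|y|^q = 2.754^1.25 = 3.5478
f*(2.754) = 3.5478 / 1.25 = 2.8382


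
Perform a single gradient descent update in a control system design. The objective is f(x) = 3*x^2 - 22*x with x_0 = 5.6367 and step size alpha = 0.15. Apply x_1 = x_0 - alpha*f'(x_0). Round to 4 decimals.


We compute the gradient at x_0 and apply the update.
f'(x) = 6*x - 22
f'(5.6367) = 6*5.6367 - 22 = 11.8202
x_1 = 5.6367 - 0.15*11.8202 = 3.8637


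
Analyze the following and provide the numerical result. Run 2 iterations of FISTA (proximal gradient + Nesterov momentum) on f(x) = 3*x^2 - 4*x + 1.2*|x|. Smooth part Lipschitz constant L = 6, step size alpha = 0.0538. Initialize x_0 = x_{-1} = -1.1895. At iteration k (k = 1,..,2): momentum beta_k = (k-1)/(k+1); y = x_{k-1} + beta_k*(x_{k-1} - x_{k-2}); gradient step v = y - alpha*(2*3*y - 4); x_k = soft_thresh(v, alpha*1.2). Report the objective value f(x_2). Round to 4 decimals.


FISTA on f(x) = 3*x^2 - 4*x + 1.2*|x|
L = 6, alpha = 0.0538
Iteration 1: beta = 0.0, y = -1.1895 + 0.0*(-1.1895 + 1.1895) = -1.1895
  grad(y) = -11.137, v = y - alpha*grad = -0.5903
  prox(v) = soft_thresh(-0.5903, 0.0646) = -0.5258
Iteration 2: beta = 0.3333, y = -0.5258 + 0.3333*(-0.5258 + 1.1895) = -0.3045
  grad(y) = -5.8272, v = y - alpha*grad = 0.009
  prox(v) = soft_thresh(0.009, 0.0646) = 0.0
f(x_2) = 3*0.0^2 - 4*0.0 + 1.2*|0.0| = 0.0


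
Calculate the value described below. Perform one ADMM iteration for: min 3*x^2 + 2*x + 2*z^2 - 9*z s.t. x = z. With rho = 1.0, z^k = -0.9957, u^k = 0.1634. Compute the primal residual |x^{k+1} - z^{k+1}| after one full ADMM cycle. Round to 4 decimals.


ADMM iteration with rho = 1.0, z^k = -0.9957, u^k = 0.1634
Step 1: x-update.
Minimize 3*x^2 + 2*x + (1.0/2)*(x + 0.9957 + 0.1634)^2
FOC: (2*3 + 1.0)*x = -2 + 1.0*(-0.9957 - 0.1634)
x^{k+1} = -0.4513
Step 2: z-update.
Minimize 2*z^2 - 9*z + (1.0/2)*(-0.4513 - z + 0.1634)^2
FOC: (2*2 + 1.0)*z = 9 + 1.0*(-0.4513 + 0.1634)
z^{k+1} = 1.7424
Step 3: u-update.
u^{k+1} = 0.1634 - 0.4513 - 1.7424 = -2.0303
Step 4: Primal residual = |-0.4513 - 1.7424| = 2.1937


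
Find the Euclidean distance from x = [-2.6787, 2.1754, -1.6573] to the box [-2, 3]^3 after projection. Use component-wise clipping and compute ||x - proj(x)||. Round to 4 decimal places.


Project each component onto [-2, 3].
clip(-2.6787) = -2.0, clip(2.1754) = 2.1754, clip(-1.6573) = -1.6573
Projection = [-2.0, 2.1754, -1.6573]
Squared diffs: [0.4606, 0.0, 0.0]
Distance = sqrt(0.4606) = 0.6787


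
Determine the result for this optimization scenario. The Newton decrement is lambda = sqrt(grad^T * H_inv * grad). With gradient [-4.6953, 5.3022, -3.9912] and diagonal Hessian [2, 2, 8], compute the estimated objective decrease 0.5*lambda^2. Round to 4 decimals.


Step 1: H is diagonal, so H^(-1) * g = [-2.3477, 2.6511, -0.4989].
Step 2: g^T H^(-1) g = sum_i g_i^2 / H_ii
  = (-4.6953)^2/2 + (5.3022)^2/2 + (-3.9912)^2/8
  = 11.0229 + 14.0567 + 1.9912 = 27.0708
Step 3: Objective decrease = 0.5 * g^T H^(-1) g = 13.5354


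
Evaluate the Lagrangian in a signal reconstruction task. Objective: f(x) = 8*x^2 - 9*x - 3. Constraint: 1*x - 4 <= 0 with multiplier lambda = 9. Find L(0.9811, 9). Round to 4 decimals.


Step 1: Evaluate f(x).
f(0.9811) = 8*0.9811^2 - 9*0.9811 - 3 = -4.1294
Step 2: Evaluate g(x).
g(0.9811) = 1*0.9811 - 4 = -3.0189
Step 3: Compute Lagrangian.
L = -4.1294 + 9*-3.0189 = -31.2995


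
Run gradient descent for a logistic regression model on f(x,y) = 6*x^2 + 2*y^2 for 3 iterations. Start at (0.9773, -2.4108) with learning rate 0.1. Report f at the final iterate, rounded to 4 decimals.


Gradient descent on f(x,y) = 6*x^2 + 2*y^2.
Starting point: (0.9773, -2.4108), alpha = 0.1
Step 1: grad_x = 2*6*0.9773 = 11.7276, grad_y = 2*2*-2.4108 = -9.6432
  x_1 = 0.9773 - 0.1*11.7276 = -0.1955
  y_1 = -2.4108 - 0.1*-9.6432 = -1.4465
Step 2: grad_x = 2*6*-0.1955 = -2.3455, grad_y = 2*2*-1.4465 = -5.7859
  x_2 = -0.1955 - 0.1*-2.3455 = 0.0391
  y_2 = -1.4465 - 0.1*-5.7859 = -0.8679
Step 3: grad_x = 2*6*0.0391 = 0.4691, grad_y = 2*2*-0.8679 = -3.4716
  x_3 = 0.0391 - 0.1*0.4691 = -0.0078
  y_3 = -0.8679 - 0.1*-3.4716 = -0.5207
f(-0.0078, -0.5207) = 6*(-0.0078)^2 + 2*(-0.5207)^2 = 0.5427


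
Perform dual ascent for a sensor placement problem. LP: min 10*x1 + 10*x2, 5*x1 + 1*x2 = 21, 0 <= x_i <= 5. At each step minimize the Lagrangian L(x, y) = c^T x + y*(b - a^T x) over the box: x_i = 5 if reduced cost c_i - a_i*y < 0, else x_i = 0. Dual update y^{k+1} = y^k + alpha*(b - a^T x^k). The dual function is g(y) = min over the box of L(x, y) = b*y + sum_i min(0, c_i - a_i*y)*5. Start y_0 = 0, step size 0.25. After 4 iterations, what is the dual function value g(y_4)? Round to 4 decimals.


Dual ascent for LP: min 10*x1 + 10*x2, 5*x1 + 1*x2 = 21, 0 <= x_i <= 5
Step 1: y^k = 0.0, reduced costs: (10.0, 10.0)
  x^k = (0.0, 0.0), subgradient = b - a^T x = 21.0
  y^{k+1} = 0.0 + 0.25*21.0 = 5.25
Step 2: y^k = 5.25, reduced costs: (-16.25, 4.75)
  x^k = (5.0, 0.0), subgradient = b - a^T x = -4.0
  y^{k+1} = 5.25 + 0.25*-4.0 = 4.25
Step 3: y^k = 4.25, reduced costs: (-11.25, 5.75)
  x^k = (5.0, 0.0), subgradient = b - a^T x = -4.0
  y^{k+1} = 4.25 + 0.25*-4.0 = 3.25
Step 4: y^k = 3.25, reduced costs: (-6.25, 6.75)
  x^k = (5.0, 0.0), subgradient = b - a^T x = -4.0
  y^{k+1} = 3.25 + 0.25*-4.0 = 2.25
Dual objective at y_4 = 2.25: reduced costs (-1.25, 7.75), box minimizer x = (5.0, 0.0)
g(y_4) = b*y + (c1 - a1*y)*x1 + (c2 - a2*y)*x2 = 21*2.25 + (-1.25)*5.0 + 7.75*0.0 = 47.25 - 6.25 + 0.0 = 41.0


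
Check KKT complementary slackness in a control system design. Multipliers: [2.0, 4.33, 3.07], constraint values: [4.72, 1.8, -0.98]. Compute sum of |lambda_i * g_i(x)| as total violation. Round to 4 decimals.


KKT complementary slackness check:
lambda_1 * g_1 = 2.0 * 4.72 = 9.44
lambda_2 * g_2 = 4.33 * 1.8 = 7.794
lambda_3 * g_3 = 3.07 * -0.98 = -3.0086
Total violation = 9.44 + 7.794 + 3.0086 = 20.2426


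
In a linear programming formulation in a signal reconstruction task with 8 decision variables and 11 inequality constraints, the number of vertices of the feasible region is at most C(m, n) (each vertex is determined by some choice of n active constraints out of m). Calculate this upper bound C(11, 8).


Each vertex corresponds to some choice of n active constraints out of m, so the number of vertices is at most C(m, n) = m! / (n!(m-n)!).
m = 11, n = 8
Numerator: 11 * 10 * 9 * 8 * 7 * 6 * 5 * 4
Denominator: 8! = 40320
C(11, 8) = 165


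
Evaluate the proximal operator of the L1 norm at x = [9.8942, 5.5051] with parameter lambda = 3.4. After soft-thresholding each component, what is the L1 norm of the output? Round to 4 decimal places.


Soft-thresholding with lambda = 3.4:
prox(9.8942) = sign(9.8942)*max(|9.8942| - 3.4, 0) = 6.4942
prox(5.5051) = sign(5.5051)*max(|5.5051| - 3.4, 0) = 2.1051
prox(x) = [6.4942, 2.1051]
||prox(x)||_1 = 6.4942 + 2.1051 = 8.5993


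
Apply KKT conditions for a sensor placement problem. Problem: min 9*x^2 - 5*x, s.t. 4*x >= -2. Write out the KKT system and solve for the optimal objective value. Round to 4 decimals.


Step 1: Try lambda = 0 (constraint inactive).
Stationarity: 2*9*x - 5 = 0
x* = 5/(2*9) = 5/18 = 0.2778 (rounded; the exact value 5/18 is used below)
Check constraint: 4*0.2778 = 1.1112 >= -2 -- satisfied.
Step 2: Compute optimal value.
f(x*) = 9*(5/18)^2 - 5*(5/18) = -0.6944


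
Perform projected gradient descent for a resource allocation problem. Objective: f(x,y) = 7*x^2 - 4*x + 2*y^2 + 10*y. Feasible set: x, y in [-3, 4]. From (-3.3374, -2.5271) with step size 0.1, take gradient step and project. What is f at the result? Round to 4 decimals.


Step 1: Compute gradient at (-3.3374, -2.5271).
grad_x = 2*7*-3.3374 - 4 = -50.7236
grad_y = 2*2*-2.5271 + 10 = -0.1084
Step 2: Gradient step.
x_raw = -3.3374 - 0.1*-50.7236 = 1.735
y_raw = -2.5271 - 0.1*-0.1084 = -2.5163
Step 3: Project onto [-3, 4].
x_proj = clip(1.735) = 1.735
y_proj = clip(-2.5163) = -2.5163
Step 4: Evaluate f.
f(1.735, -2.5163) = 1.6313


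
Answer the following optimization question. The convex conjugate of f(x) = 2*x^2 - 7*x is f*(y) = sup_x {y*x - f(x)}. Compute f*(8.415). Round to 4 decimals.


f*(y) = sup_x {y*x - a*x^2 - b*x} = sup_x {(y-b)*x - a*x^2}
FOC: (y - b) - 2a*x = 0 => x* = (y - b)/(2a)
x* = (8.415 + 7)/(2*2) = 3.8538
f*(8.415) = (y-b)^2/(4a) = (8.415 + 7)^2/(4*2)
= 237.6222/8 = 29.7028


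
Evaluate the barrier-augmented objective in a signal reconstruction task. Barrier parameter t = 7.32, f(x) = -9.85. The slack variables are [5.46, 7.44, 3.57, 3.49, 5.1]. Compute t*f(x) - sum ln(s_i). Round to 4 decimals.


Step 1: Compute log-barrier.
ln values: [1.6974, 2.0069, 1.2726, 1.2499, 1.6292]
phi = -(1.6974 + 2.0069 + 1.2726 + 1.2499 + 1.6292) = -7.856
Step 2: Compute augmented objective.
t*f(x) = 7.32*-9.85 = -72.102
Total = -72.102 - 7.856 = -79.958


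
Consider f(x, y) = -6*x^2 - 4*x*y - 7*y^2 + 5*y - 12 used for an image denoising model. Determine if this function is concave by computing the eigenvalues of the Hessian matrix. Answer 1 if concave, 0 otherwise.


The Hessian of f(x,y) = -6*x^2 - 4*x*y - 7*y^2 + 5*y - 12 is:
H = [[-12, -4], [-4, -14]]
Trace = -12 - 14 = -26
Determinant = -12*-14 - (-4)^2 = 152
Discriminant = (-26)^2 - 4*152 = 68.0
Eigenvalues: lambda_1 = -17.1231, lambda_2 = -8.8769
The function is concave.

1


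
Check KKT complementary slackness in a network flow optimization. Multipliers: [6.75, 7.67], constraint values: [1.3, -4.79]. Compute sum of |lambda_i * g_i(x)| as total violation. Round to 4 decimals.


KKT complementary slackness check:
lambda_1 * g_1 = 6.75 * 1.3 = 8.775
lambda_2 * g_2 = 7.67 * -4.79 = -36.7393
Total violation = 8.775 + 36.7393 = 45.5143


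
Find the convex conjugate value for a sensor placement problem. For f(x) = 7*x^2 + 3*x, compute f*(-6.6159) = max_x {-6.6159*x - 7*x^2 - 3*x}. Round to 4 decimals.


f*(y) = sup_x {y*x - a*x^2 - b*x} = sup_x {(y-b)*x - a*x^2}
FOC: (y - b) - 2a*x = 0 => x* = (y - b)/(2a)
x* = (-6.6159 - 3)/(2*7) = -0.6869
f*(-6.6159) = (y-b)^2/(4a) = (-6.6159 - 3)^2/(4*7)
= 92.4655/28 = 3.3023


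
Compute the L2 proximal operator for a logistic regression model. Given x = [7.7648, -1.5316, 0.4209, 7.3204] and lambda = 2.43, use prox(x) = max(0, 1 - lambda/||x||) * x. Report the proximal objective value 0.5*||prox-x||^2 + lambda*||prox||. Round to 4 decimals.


Step 1: Compute ||x||.
||x|| = 10.789
Step 2: Compute scaling factor.
scale = max(0, 1 - 2.43/10.789) = 0.7748
Step 3: prox(x) = [6.0159, -1.1866, 0.3261, 5.6716]
||prox(x)|| = 8.359
Step 4: Proximal objective.
0.5*||prox-x||^2 = 2.9525
lambda*||prox|| = 20.3124
Total = 23.2649


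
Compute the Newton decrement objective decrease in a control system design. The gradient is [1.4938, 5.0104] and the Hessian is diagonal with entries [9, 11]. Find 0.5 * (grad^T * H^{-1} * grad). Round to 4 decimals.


Step 1: H is diagonal, so H^(-1) * g = [0.166, 0.4555].
Step 2: g^T H^(-1) g = sum_i g_i^2 / H_ii
  = (1.4938)^2/9 + (5.0104)^2/11
  = 0.2479 + 2.2822 = 2.5301
Step 3: Objective decrease = 0.5 * g^T H^(-1) g = 1.2651


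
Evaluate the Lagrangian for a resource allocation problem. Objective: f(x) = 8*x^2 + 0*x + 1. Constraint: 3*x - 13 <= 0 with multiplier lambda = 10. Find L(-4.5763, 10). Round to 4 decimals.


Step 1: Evaluate f(x).
f(-4.5763) = 8*(-4.5763)^2 + 0*(-4.5763) + 1 = 168.5402
Step 2: Evaluate g(x).
g(-4.5763) = 3*-4.5763 - 13 = -26.7289
Step 3: Compute Lagrangian.
L = 168.5402 + 10*-26.7289 = -98.7488


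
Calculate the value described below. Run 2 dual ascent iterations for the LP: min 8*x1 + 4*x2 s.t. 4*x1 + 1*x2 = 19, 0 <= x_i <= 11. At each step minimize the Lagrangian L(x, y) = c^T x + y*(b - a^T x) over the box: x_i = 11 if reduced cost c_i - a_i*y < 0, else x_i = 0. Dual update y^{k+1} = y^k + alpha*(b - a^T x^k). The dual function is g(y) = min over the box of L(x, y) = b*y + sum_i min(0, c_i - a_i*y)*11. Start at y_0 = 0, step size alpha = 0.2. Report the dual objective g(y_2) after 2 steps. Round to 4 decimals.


Dual ascent for LP: min 8*x1 + 4*x2, 4*x1 + 1*x2 = 19, 0 <= x_i <= 11
Step 1: y^k = 0.0, reduced costs: (8.0, 4.0)
  x^k = (0.0, 0.0), subgradient = b - a^T x = 19.0
  y^{k+1} = 0.0 + 0.2*19.0 = 3.8
Step 2: y^k = 3.8, reduced costs: (-7.2, 0.2)
  x^k = (11.0, 0.0), subgradient = b - a^T x = -25.0
  y^{k+1} = 3.8 + 0.2*-25.0 = -1.2
Dual objective at y_2 = -1.2: reduced costs (12.8, 5.2), box minimizer x = (0.0, 0.0)
g(y_2) = b*y + (c1 - a1*y)*x1 + (c2 - a2*y)*x2 = 19*(-1.2) + 12.8*0.0 + 5.2*0.0 = -22.8 + 0.0 + 0.0 = -22.8
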